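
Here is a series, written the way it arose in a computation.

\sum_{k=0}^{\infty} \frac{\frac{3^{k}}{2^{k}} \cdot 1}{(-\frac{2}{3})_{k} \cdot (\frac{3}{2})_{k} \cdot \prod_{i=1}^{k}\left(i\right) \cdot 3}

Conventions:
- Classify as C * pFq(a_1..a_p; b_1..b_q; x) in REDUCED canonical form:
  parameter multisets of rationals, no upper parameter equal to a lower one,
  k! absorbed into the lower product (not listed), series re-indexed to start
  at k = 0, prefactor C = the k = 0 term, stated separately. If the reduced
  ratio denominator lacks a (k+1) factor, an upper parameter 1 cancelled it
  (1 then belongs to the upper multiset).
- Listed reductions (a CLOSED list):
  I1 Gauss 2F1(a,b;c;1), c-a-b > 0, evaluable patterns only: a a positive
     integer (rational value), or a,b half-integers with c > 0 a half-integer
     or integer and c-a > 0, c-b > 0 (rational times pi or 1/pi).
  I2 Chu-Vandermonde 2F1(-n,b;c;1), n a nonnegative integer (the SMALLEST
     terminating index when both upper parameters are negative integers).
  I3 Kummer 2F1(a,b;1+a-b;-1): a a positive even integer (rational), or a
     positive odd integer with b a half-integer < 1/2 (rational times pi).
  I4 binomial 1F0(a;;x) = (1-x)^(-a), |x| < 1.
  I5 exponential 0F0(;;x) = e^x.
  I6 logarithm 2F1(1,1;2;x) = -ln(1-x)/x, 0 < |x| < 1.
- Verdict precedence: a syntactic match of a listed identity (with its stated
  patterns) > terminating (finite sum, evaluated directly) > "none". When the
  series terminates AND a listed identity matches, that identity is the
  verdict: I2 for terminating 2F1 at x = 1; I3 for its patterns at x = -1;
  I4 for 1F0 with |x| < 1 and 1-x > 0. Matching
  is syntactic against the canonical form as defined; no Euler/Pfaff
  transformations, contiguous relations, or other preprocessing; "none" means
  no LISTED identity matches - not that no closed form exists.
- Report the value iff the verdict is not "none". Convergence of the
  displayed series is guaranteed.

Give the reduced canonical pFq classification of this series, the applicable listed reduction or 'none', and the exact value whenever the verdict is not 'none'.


Structural cue: t_0 being \frac{1}{3}, the product of the first k integers (C = 1/3, x = 3/2) is k!.
Term ratio: r(k) = \frac{3}{2} * 1 / [(k-\frac{2}{3}) (k+\frac{3}{2}) (k+1)] - rational; roots negated = parameters, x = \frac{3}{2}, C = \frac{1}{3}.

At argument \frac{3}{2}: a 0F2 with upper {-}, lower {-\frac{2}{3}, \frac{3}{2}}, scaled by C = \frac{1}{3}. Verdict: none - this 0F2 at x = \frac{3}{2} matches no listed pattern, and upper {-} holds no stopper.


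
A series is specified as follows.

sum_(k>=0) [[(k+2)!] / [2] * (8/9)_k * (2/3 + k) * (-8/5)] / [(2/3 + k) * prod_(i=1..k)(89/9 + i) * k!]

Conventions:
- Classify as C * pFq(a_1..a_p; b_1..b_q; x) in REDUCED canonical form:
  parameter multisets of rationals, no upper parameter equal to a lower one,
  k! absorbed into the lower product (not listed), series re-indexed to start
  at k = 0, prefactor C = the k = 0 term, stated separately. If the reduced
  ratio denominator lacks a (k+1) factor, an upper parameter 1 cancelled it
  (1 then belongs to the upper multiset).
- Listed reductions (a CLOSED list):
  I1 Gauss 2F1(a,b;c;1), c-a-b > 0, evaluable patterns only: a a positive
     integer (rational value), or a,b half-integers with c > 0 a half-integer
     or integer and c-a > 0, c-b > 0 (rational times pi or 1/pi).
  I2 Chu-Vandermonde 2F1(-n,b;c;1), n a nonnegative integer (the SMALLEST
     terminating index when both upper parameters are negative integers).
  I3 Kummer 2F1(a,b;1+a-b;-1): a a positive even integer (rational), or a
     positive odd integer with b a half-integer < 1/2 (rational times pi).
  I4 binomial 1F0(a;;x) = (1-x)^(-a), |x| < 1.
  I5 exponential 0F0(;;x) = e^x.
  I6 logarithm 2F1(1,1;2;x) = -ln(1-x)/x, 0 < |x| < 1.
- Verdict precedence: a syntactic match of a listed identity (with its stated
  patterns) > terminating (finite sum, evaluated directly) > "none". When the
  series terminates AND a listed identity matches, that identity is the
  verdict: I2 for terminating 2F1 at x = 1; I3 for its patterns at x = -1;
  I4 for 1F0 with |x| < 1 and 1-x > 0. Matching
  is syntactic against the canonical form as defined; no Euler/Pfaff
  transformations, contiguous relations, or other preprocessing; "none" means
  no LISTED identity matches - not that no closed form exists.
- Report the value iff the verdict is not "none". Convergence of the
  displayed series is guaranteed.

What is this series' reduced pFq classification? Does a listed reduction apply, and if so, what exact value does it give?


First insight: t_0 = -8/5 here, and the factorial ratio (C = -8/5) (k+a-1)!/(a-1)! is a rising factorial (a)_k.
Consecutive-term ratio: r(k) = 1 * (k+8/9) (k+3) / [(k+98/9) (k+1)] - rational in k. x = 1; t_0 = -8/5; negate the roots.

Canonical form: C = -8/5 times 2F1 with upper {8/9, 3}, lower {98/9}, x = 1. Verdict: the Gauss summation I1 applies (x = 1: the Gamma ratio telescopes since c-a-b = 7 > 0 and a = 3 in Z>0). Its exact value is -101104/45927.


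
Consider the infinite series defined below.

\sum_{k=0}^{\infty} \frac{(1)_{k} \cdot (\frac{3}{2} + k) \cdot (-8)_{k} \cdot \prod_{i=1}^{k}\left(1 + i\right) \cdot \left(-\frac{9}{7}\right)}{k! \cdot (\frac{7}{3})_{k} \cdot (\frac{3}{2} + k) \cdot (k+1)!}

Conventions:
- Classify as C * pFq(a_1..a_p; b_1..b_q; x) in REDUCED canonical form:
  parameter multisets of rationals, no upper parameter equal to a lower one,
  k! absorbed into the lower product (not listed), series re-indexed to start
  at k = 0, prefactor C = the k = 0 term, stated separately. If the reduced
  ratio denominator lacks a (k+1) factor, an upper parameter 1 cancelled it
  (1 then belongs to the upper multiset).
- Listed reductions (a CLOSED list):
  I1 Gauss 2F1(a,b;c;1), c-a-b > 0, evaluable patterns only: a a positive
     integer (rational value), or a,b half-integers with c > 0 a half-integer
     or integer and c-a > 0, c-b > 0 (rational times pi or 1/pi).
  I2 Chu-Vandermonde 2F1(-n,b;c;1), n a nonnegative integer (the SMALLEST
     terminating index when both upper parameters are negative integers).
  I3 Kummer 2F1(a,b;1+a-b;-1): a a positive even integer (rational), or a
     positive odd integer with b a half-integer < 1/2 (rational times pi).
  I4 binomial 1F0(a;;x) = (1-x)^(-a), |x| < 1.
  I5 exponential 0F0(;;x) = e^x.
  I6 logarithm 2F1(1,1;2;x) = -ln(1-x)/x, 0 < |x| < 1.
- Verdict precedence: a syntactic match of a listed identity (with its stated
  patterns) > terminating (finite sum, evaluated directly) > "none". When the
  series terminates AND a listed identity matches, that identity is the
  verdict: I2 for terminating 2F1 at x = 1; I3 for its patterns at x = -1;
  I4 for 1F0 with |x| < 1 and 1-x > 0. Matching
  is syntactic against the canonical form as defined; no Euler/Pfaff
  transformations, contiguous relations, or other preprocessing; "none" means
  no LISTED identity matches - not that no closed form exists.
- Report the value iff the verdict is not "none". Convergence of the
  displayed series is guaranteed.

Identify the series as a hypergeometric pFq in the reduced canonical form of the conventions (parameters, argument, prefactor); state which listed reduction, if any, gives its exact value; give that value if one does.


Key step: t_0 = -\frac{9}{7} here, and the denominator's factorial ratio (prefactor -9/7) is a lower Pochhammer.
Step ratio: r(k) = 1 * (k-8) (k+1) / [(k+\frac{7}{3}) (k+1)] - poly over poly, x = 1 from leading terms; C = -\frac{9}{7} at k = 0.

Reduced: x = 1, 2F1, upper = {-8, 1}, lower = {\frac{7}{3}}, C = -\frac{9}{7}. Verdict at x = 1: Vandermonde's identity (I2) matches (terminating 2F1 at x = 1 with n = 8, b = 1, c = \frac{7}{3}). Exact value: -\frac{9}{49}.


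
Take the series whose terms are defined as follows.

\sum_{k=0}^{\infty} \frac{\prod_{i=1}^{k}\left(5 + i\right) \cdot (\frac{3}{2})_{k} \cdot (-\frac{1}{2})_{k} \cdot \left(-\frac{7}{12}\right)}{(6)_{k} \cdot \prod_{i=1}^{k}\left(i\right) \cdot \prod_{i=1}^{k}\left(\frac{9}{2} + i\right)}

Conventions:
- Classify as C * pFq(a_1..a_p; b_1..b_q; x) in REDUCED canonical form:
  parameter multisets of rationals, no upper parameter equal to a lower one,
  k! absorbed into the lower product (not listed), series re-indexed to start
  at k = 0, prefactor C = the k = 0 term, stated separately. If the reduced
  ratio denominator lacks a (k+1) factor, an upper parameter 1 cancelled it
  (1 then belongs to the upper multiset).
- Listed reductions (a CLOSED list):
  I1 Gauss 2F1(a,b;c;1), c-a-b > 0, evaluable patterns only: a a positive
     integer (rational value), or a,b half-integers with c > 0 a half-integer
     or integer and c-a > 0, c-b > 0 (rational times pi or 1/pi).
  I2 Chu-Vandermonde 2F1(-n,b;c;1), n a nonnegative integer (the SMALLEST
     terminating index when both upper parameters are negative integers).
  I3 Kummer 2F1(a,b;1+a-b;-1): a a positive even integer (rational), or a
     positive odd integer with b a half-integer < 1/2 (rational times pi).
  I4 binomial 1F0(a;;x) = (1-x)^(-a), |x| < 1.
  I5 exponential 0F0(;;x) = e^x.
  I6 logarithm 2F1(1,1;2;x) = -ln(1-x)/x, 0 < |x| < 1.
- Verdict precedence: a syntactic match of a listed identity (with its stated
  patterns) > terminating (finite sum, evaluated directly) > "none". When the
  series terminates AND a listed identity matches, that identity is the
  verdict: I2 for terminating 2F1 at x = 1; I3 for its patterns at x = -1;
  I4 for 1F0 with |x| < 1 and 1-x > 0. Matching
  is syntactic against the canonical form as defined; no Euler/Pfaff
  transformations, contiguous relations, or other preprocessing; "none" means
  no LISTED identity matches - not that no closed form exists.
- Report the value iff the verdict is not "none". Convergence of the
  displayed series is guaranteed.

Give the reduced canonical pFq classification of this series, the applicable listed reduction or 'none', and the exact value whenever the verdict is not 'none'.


x = 1 here; the reduced form reads 2F1, upper {-\frac{1}{2}, \frac{3}{2}}, lower {\frac{11}{2}}, C = -\frac{7}{12}. Verdict: the half-integer Gauss pattern (I1) applies (x = 1; upper {-\frac{1}{2}, \frac{3}{2}} half-integers, c = \frac{11}{2} in the evaluable pattern). Hence: \left(-\frac{5145}{32768}\right) \cdot \pi.

Structural cue: from the first term -\frac{7}{12}: the product of the first k integers (C = -7/12) is k!.
Step ratio: r(k) = 1 * (k-\frac{1}{2}) (k+\frac{3}{2}) / [(k+\frac{11}{2}) (k+1)] ; factor over Q: parameters, x = 1, and C = -\frac{7}{12}.


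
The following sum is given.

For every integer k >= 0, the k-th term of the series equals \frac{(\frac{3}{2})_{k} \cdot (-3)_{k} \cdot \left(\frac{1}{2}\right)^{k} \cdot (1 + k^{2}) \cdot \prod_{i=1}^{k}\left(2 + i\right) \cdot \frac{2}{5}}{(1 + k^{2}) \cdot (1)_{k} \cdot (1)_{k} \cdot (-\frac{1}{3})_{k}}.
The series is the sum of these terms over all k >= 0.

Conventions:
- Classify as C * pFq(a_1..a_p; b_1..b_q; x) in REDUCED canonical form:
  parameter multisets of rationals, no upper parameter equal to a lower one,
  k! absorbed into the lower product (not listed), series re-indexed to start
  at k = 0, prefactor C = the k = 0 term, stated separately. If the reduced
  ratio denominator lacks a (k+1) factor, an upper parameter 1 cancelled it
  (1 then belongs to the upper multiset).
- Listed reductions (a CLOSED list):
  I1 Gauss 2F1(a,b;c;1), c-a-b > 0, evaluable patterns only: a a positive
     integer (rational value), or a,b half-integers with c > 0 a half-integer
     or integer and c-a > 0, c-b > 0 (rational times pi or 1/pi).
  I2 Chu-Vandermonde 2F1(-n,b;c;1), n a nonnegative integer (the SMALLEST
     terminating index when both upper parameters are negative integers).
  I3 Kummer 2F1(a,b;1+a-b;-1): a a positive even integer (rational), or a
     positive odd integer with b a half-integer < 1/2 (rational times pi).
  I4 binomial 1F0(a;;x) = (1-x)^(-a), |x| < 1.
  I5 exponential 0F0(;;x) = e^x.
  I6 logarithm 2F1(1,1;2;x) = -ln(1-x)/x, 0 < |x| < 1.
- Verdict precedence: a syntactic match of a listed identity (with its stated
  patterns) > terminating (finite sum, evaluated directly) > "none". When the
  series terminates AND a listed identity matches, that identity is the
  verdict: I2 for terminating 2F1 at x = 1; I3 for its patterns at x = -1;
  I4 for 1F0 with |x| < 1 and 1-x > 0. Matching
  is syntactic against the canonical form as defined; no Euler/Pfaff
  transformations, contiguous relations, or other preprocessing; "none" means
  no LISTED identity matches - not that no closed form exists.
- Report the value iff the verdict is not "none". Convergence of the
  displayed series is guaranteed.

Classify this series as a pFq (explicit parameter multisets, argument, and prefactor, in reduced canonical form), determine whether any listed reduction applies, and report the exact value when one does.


x = \frac{1}{2} here; the reduced form reads 3F2, upper {-3, \frac{3}{2}, 3}, lower {-\frac{1}{3}, 1}, C = \frac{2}{5}. Verdict: terminating. With -3 upstairs the series is a 4-term polynomial sum; evaluated term by term. Sum: -\frac{133}{32}.

Key step: t_0 being \frac{2}{5}, (1)_k (C = 2/5) is k! itself.
Term ratio: r(k) = \frac{1}{2} * (k-3) (k+\frac{3}{2}) (k+3) / [(k-\frac{1}{3}) (k+1) (k+1)] - rational in k, leading ratio \frac{1}{2}; with t_0 = \frac{2}{5}, classification follows.


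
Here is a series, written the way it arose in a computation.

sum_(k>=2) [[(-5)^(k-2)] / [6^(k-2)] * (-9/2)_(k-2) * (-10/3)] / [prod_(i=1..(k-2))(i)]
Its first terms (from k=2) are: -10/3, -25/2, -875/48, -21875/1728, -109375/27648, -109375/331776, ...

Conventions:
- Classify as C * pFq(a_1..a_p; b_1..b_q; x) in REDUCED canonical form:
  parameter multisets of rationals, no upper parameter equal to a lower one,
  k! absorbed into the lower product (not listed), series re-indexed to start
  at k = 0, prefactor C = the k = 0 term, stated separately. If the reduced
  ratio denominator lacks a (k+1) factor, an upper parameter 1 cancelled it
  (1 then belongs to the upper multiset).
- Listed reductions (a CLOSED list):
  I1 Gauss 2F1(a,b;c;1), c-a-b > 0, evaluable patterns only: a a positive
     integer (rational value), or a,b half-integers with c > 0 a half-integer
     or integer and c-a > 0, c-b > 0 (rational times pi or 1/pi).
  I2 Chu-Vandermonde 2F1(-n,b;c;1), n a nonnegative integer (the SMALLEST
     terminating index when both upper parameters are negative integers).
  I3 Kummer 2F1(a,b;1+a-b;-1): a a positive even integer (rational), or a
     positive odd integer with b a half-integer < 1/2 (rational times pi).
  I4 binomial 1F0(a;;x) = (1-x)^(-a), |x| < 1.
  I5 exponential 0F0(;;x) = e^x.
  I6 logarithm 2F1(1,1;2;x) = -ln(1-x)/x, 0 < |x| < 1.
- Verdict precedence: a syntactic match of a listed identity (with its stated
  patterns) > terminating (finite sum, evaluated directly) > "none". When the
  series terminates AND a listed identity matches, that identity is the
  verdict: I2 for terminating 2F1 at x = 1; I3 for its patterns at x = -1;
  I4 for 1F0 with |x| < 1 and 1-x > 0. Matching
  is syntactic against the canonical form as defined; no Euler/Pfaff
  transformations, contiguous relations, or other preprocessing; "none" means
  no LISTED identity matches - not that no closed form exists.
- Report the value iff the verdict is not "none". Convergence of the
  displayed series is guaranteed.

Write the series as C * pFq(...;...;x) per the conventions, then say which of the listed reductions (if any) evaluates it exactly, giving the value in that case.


The series (x = -5/6) is 1F0: upper {-9/2}, lower {-}, prefactor -10/3. Verdict: the I4 binomial reduction matches (the 1F0 binomial series: exponent 9/2, x = -5/6). Sum: (-10/3) * (11/6)^(9/2).

Key step: from the first term -10/3: the two geometric factors (C = -10/3, x = -5/6) combine into one argument.
Consecutive-term ratio: r(k) = (-5/6) * (k-9/2) / [(k+1)] - rational in k, leading ratio (-5/6); with t_0 = -10/3, classification follows.


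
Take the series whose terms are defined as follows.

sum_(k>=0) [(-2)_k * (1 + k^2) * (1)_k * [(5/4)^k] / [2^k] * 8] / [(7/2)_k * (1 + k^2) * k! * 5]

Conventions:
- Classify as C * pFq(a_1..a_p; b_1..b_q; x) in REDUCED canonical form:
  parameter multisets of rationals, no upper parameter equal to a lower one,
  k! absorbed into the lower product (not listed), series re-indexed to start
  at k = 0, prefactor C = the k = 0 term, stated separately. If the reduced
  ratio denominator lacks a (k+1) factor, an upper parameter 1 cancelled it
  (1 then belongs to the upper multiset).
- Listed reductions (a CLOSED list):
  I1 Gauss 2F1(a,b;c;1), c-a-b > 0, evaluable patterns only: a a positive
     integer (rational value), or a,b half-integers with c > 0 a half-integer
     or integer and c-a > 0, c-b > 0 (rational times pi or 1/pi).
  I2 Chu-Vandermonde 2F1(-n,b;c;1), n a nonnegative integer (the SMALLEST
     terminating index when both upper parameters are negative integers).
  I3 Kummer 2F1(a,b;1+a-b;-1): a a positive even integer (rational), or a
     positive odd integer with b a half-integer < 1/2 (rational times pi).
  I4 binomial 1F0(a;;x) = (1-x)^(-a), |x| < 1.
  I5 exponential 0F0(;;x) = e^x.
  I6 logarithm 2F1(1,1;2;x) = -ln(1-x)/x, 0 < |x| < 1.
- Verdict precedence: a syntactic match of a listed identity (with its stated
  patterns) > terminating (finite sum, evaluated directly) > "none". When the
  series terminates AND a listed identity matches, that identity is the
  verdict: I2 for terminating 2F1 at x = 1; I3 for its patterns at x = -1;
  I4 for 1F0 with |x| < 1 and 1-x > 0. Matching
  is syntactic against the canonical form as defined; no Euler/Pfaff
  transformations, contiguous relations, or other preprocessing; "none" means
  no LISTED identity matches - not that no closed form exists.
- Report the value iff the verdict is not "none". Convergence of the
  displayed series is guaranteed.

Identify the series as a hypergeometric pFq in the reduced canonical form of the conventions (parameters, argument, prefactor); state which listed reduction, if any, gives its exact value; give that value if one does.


The series (x = 5/8) is 2F1: upper {-2, 1}, lower {7/2}, prefactor 8/5. Verdict: terminating - upper parameter -2 makes this a finite sum (last index 2), evaluated exactly. Value: 349/315.

Key step: x = (5/8) and striking the common factor k^2 + 1 reduces the term (C = 8/5).
Term ratio: r(k) = (5/8) * (k-2) (k+1) / [(k+7/2) (k+1)] - rational in k, leading ratio (5/8); with t_0 = 8/5, classification follows.


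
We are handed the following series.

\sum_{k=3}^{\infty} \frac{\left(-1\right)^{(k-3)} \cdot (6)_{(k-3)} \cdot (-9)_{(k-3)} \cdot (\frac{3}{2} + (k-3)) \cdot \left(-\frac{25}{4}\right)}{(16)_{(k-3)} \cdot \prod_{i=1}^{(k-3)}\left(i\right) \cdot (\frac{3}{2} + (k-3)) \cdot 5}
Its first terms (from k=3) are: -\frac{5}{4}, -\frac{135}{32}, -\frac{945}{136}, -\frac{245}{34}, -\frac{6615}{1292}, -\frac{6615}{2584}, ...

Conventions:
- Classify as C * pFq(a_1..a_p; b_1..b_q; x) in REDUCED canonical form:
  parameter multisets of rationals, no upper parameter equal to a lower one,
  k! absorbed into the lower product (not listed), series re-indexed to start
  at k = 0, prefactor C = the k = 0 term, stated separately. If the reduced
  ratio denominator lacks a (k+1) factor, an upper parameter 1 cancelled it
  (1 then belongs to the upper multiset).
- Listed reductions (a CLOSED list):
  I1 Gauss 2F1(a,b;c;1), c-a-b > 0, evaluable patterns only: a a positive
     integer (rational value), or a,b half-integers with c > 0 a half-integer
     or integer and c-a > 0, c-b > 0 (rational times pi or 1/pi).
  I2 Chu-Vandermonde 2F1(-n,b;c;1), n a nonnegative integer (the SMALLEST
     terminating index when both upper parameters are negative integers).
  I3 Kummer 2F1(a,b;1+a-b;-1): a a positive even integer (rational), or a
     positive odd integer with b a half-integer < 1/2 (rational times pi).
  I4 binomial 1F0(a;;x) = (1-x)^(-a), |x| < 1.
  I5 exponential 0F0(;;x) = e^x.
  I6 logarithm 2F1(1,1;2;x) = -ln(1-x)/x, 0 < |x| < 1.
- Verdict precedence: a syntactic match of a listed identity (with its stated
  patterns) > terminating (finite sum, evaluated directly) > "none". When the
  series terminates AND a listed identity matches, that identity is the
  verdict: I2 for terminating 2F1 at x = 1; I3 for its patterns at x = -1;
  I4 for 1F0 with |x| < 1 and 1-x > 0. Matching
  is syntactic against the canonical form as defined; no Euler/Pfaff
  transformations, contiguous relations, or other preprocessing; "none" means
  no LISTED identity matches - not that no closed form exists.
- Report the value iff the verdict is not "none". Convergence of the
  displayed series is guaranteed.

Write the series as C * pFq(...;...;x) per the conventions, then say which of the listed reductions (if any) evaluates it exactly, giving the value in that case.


Structural cue: t_0 = -\frac{5}{4} here, and the factor k + 3/2 cancels (top and bottom), leaving C = -5/4, x = -1.
Step ratio: r(k) = -1 * (k-9) (k+6) / [(k+16) (k+1)] - rational in k. x = -1; t_0 = -\frac{5}{4}; negate the roots.

This is -\frac{5}{4} * 2F1(-9, 6; 16; -1) in reduced canonical form. Verdict: the Kummer evaluation I3 matches (x = -1; c = 16 equals 1+a-b for upper {-9, 6}: listed pattern). Value: -\frac{455}{16}.


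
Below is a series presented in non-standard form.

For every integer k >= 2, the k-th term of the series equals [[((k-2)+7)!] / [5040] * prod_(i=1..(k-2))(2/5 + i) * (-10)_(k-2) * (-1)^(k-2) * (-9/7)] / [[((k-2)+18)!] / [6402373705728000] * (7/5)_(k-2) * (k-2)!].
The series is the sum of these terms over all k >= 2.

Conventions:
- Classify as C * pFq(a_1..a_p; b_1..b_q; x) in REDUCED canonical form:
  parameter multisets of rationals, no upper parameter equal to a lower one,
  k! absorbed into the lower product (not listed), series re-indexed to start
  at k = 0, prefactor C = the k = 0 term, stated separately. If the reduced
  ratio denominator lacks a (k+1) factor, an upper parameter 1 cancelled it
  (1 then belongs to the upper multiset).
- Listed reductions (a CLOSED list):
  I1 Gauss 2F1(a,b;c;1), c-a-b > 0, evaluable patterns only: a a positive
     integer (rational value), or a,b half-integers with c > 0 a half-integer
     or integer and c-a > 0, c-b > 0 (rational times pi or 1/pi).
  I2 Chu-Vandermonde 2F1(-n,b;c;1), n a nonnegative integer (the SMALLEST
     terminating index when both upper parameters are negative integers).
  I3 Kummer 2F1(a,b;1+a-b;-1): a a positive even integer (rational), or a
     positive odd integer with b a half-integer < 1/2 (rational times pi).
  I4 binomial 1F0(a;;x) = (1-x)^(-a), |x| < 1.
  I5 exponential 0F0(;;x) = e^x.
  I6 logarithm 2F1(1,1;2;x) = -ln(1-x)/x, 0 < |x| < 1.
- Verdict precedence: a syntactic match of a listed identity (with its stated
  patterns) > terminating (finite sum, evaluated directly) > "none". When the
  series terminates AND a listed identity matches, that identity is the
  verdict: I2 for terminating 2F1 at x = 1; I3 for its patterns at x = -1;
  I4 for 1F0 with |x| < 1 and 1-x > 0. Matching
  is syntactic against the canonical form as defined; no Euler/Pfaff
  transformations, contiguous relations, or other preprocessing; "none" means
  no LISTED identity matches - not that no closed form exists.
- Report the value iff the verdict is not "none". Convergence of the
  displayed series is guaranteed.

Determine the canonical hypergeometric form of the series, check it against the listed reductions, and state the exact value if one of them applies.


Canonical form: C = -9/7 times 2F1 with upper {-10, 8}, lower {19}, x = -1. Verdict: this is Kummer (I3) (x = -1; c = 19 equals 1+a-b for upper {-10, 8}: listed pattern). Sum: -2754/49.

Key observation: t_0 being -9/7, the denominator's factorial ratio (C = -9/7) is a lower Pochhammer.
Adjacent-term ratio: r(k) = (-1) * (k-10) (k+8) / [(k+19) (k+1)] - poly over poly, x = (-1) from leading terms; C = -9/7 at k = 0.


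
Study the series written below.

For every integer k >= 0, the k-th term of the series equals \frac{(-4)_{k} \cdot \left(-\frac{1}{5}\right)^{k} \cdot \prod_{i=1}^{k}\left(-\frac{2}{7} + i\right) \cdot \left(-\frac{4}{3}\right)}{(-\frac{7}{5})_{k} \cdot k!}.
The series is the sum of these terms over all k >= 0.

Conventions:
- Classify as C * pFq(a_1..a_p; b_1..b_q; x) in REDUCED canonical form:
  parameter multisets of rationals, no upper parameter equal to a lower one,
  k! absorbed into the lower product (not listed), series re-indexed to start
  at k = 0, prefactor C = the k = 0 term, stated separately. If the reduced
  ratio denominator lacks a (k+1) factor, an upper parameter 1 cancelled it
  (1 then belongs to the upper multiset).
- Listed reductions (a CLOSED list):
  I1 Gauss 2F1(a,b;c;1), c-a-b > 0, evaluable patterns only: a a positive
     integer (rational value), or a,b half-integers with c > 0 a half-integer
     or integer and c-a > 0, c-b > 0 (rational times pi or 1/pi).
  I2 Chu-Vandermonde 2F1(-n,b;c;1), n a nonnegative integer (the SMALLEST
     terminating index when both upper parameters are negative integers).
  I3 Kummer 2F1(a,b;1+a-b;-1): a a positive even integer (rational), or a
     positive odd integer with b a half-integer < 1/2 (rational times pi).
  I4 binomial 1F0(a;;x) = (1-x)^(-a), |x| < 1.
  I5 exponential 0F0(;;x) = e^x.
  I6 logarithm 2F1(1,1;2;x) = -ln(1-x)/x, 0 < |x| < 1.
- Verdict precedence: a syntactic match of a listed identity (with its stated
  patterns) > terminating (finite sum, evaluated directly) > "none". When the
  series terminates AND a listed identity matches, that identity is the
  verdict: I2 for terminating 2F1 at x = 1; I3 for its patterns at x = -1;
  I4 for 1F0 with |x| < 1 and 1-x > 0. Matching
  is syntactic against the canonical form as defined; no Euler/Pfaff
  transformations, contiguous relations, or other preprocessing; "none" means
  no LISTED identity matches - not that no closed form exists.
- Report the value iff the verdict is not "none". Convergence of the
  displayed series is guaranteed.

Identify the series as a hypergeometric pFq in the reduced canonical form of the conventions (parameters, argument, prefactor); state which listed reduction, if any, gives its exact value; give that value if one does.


At argument -\frac{1}{5}: a 2F1 with upper {-4, \frac{5}{7}}, lower {-\frac{7}{5}}, scaled by C = -\frac{4}{3}. Verdict: terminating (-4 upstairs). 5 nonzero terms in all; added directly. Hence: -\frac{98818}{50421}.

Key step: from the first term -\frac{4}{3}: the running product (prefactor -4/3) telescopes to a rising factorial.
Consecutive-term ratio: r(k) = -\frac{1}{5} * (k-4) (k+\frac{5}{7}) / [(k-\frac{7}{5}) (k+1)] - rational; roots negated = parameters, x = -\frac{1}{5}, C = -\frac{4}{3}.


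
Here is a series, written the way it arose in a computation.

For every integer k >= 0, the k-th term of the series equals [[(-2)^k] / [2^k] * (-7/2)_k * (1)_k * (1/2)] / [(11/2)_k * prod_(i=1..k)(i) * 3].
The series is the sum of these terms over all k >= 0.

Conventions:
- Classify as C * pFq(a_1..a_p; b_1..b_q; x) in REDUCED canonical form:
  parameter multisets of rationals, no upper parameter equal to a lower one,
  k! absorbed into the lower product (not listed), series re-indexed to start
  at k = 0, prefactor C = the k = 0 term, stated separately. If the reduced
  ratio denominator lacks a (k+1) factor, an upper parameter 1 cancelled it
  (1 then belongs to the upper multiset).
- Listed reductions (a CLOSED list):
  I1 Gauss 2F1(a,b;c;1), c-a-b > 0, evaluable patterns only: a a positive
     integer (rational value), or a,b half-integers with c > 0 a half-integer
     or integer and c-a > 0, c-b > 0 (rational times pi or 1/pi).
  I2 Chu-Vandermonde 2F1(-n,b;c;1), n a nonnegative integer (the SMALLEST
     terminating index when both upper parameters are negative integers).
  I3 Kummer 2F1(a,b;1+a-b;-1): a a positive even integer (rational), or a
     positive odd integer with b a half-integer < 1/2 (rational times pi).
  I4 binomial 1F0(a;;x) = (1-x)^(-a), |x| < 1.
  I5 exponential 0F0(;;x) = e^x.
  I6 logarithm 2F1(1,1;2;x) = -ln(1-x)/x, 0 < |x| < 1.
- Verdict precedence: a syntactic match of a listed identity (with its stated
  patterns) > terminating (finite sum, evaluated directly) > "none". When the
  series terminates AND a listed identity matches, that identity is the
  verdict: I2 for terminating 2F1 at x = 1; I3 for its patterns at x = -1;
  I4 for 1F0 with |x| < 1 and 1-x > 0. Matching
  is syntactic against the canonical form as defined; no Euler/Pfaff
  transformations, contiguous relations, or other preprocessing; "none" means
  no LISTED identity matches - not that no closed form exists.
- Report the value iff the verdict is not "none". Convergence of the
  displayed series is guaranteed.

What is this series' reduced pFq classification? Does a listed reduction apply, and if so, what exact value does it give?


With C = 1/6: the canonical form is 2F1(-7/2, 1; 11/2; -1). Verdict (x = -1): the Kummer evaluation I3 applies (x = -1; c = 11/2 equals 1+a-b for upper {-7/2, 1}: listed pattern). Hence: (105/1024) * pi.

Structural cue: t_0 = 1/6 here, and the two k-th powers (C = 1/6) combine into one argument.
Adjacent-term ratio: r(k) = (-1) * (k-7/2) (k+1) / [(k+11/2) (k+1)] - rational in k, leading ratio (-1); with t_0 = 1/6, classification follows.


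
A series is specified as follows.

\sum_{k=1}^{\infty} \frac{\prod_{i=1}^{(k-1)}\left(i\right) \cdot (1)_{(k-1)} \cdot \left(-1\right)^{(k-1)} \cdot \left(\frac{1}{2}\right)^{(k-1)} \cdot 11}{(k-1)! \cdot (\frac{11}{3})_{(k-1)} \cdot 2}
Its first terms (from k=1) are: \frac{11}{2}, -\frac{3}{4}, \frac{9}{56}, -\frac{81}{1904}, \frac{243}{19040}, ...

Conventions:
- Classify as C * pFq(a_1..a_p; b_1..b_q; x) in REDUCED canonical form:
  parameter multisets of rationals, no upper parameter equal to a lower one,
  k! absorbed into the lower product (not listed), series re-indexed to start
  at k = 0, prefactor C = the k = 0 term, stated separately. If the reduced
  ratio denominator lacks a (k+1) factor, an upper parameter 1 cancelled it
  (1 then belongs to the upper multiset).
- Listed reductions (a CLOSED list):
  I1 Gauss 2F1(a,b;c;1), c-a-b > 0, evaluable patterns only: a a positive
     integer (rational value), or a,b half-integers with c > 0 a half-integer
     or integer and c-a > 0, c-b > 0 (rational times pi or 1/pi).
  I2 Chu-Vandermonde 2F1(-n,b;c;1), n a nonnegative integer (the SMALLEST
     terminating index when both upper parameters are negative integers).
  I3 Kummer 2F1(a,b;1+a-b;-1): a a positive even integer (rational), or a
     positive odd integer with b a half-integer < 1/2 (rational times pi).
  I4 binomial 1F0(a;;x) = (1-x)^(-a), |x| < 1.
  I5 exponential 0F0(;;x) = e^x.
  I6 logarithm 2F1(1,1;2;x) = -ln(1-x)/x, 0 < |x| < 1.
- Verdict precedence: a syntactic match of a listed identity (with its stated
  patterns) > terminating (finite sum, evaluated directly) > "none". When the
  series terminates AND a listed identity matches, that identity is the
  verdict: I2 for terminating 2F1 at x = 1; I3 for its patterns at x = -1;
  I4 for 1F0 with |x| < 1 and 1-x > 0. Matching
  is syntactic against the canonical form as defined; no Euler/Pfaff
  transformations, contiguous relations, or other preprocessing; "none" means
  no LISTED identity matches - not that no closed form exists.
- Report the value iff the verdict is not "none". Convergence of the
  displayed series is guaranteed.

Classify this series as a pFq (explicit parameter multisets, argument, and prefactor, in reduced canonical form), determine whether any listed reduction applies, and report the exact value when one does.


x = -\frac{1}{2} here; the reduced form reads 2F1, upper {1, 1}, lower {\frac{11}{3}}, C = \frac{11}{2}. Verdict: none - this 2F1 at x = -\frac{1}{2} matches no listed pattern, and upper {1, 1} holds no stopper.

The tell: with t_0 = \frac{11}{2}, the constant factors (prefactor 11/2) combine into one prefactor.
Step ratio: r(k) = -\frac{1}{2} * (k+1) (k+1) / [(k+\frac{11}{3}) (k+1)] - rational in k. x = -\frac{1}{2}; t_0 = \frac{11}{2}; negate the roots.


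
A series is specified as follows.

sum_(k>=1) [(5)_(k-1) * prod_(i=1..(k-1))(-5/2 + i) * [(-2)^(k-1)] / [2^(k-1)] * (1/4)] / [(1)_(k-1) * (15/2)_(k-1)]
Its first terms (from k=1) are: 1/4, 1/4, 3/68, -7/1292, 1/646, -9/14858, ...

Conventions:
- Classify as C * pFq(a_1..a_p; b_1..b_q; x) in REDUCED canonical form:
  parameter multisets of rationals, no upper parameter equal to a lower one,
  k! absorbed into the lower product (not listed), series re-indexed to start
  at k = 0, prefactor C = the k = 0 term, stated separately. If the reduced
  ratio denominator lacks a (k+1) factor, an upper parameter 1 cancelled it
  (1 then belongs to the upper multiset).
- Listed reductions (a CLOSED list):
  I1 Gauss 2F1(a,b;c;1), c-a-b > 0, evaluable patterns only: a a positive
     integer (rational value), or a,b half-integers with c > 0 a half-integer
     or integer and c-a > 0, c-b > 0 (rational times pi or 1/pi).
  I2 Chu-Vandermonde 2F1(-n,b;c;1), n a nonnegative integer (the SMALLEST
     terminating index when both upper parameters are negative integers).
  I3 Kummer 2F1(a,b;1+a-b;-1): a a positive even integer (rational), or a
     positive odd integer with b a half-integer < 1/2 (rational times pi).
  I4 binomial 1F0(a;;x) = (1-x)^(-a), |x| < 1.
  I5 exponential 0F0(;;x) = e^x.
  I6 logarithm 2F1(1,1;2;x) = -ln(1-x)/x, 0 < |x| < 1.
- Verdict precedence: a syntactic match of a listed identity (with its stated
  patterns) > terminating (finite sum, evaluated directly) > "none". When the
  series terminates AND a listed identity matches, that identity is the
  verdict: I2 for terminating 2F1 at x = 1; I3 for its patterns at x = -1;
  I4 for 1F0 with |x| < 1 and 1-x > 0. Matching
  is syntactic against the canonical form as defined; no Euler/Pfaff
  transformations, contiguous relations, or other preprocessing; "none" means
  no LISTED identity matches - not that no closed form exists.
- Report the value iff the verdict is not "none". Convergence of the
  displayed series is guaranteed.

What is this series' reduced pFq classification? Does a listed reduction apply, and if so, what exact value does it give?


Key step: with t_0 = 1/4, (1)_k (C = 1/4) is k! itself.
Step ratio: r(k) = (-1) * (k-3/2) (k+5) / [(k+15/2) (k+1)] - rational in k. x = (-1); t_0 = 1/4; negate the roots.

This is 1/4 * 2F1(-3/2, 5; 15/2; -1) in reduced canonical form. Verdict: Kummer's theorem (I3) applies (x = -1; c = 15/2 equals 1+a-b for upper {-3/2, 5}: listed pattern). Hence: (45045/262144) * pi.


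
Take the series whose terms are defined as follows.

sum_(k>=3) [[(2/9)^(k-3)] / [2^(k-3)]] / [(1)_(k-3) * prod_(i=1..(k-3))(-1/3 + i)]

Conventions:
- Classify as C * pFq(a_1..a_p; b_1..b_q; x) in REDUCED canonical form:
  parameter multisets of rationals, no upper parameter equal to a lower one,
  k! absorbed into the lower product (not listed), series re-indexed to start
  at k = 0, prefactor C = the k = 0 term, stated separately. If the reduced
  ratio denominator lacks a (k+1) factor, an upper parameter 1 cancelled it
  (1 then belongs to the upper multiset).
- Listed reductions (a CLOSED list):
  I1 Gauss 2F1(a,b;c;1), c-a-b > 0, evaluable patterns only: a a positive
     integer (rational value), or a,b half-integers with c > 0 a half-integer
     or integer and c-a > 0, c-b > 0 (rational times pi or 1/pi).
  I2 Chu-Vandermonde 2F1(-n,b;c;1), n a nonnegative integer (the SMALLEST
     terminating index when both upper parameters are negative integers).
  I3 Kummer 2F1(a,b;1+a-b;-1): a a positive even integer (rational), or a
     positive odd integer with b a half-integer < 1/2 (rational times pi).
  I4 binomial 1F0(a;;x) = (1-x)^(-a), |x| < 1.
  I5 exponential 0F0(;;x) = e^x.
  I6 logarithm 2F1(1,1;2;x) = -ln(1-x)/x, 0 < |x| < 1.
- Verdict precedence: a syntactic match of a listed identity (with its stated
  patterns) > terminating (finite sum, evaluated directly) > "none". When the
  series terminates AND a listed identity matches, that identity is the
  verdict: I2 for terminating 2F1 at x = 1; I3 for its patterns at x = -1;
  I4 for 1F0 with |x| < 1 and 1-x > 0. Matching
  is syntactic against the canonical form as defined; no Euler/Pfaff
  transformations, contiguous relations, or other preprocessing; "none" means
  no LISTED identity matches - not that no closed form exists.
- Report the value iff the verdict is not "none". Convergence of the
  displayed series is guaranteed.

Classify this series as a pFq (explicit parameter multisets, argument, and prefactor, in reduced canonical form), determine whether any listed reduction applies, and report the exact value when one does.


The series (x = 1/9) is 0F1: upper {-}, lower {2/3}, prefactor 1. Verdict: none. No listed pattern accepts 0F1(-; 2/3; 1/9).

First insight: with t_0 = 1, the lower running product (prefactor 1) is a rising factorial.
Consecutive-term ratio: r(k) = (1/9) * 1 / [(k+2/3) (k+1)] - rational; roots negated = parameters, x = (1/9), C = 1.


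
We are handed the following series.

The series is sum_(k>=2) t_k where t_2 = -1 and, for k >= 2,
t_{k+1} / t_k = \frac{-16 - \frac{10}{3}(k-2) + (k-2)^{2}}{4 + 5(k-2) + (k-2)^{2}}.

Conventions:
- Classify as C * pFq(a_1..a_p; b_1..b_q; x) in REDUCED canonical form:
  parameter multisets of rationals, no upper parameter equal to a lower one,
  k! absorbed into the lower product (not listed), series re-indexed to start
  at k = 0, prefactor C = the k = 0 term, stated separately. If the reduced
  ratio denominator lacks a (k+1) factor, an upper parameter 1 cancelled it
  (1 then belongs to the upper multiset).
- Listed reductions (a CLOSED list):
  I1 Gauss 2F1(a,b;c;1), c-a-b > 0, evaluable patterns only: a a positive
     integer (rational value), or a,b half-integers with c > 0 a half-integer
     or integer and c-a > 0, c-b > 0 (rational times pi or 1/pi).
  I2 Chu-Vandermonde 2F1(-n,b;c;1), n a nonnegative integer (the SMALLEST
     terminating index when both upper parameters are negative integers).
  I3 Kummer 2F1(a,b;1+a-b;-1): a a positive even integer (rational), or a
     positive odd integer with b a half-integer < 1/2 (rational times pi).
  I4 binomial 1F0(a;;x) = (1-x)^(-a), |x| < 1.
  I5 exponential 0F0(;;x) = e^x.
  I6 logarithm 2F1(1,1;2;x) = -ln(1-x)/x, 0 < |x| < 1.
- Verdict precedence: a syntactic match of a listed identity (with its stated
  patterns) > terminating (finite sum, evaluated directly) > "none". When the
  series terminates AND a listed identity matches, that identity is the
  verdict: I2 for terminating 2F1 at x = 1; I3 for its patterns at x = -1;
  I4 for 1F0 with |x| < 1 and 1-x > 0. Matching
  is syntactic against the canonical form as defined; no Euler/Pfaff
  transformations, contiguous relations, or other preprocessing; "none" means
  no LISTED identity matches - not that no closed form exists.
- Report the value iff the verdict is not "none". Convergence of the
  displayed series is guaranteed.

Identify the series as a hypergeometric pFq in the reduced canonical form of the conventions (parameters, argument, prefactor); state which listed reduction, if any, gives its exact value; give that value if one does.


This is -1 * 2F1(-6, \frac{8}{3}; 4; 1) in reduced canonical form. Verdict: this is Chu-Vandermonde (I2) (terminating 2F1 at x = 1 with n = 6, b = 8/3, c = 4). Value: -\frac{494}{19683}.

Structural cue: x = 1 and roots of the ratio polynomials (C = -1) are the negated parameters.
Step ratio: r(k) = 1 * (k-6) (k+\frac{8}{3}) / [(k+4) (k+1)] - poly over poly, x = 1 from leading terms; C = -1 at k = 0.


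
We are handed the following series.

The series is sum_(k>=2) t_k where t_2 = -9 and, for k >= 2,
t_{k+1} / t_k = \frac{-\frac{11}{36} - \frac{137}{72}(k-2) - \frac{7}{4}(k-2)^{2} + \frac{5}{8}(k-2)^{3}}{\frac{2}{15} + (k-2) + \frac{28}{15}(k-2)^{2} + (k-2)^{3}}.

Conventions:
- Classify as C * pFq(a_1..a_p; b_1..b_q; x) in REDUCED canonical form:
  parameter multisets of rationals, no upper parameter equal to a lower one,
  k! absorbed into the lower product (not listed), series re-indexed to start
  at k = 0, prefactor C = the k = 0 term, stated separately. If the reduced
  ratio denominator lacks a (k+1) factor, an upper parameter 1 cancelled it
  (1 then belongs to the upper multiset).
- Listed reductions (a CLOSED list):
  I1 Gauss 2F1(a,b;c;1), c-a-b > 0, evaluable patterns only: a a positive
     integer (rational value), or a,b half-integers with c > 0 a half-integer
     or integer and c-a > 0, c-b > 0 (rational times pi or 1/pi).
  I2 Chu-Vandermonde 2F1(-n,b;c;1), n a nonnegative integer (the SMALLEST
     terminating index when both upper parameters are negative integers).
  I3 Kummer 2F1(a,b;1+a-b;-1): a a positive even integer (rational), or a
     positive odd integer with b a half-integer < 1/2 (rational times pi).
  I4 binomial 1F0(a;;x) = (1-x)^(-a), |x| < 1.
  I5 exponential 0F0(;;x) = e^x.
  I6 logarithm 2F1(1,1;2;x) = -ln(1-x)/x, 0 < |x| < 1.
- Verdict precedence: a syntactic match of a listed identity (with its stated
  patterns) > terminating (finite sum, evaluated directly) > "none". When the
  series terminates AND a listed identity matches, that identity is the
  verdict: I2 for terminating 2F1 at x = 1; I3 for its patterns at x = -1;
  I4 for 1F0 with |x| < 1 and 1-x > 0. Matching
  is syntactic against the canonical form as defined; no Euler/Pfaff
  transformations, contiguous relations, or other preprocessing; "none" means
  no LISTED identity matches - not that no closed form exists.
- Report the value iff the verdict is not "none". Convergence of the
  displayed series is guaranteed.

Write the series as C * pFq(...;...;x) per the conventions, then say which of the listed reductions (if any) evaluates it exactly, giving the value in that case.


With C = -9: the canonical form is 1F0(-\frac{11}{3}; -; \frac{5}{8}). Verdict: binomial (I4) applies (the 1F0 binomial series: exponent 11/3, x = \frac{5}{8}). Exact value: \left(-9\right) \cdot \left(\frac{3}{8}\right)^{\frac{11}{3}}.

Key observation: from the first term -9: the parameter 1/5 appears in both the upper and lower lists and cancels (alongside the other common factor).
Term ratio: r(k) = \frac{5}{8} * (k-\frac{11}{3}) / [(k+1)] - rational in k, leading ratio \frac{5}{8}; with t_0 = -9, classification follows.
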